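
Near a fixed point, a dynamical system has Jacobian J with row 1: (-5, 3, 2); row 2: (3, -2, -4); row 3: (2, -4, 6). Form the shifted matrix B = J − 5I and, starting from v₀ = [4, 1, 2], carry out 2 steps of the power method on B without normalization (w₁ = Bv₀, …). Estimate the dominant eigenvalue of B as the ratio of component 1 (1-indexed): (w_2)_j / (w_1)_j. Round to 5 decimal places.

B = J − 5I has rows (-10, 3, 2); (3, -7, -4); (2, -4, 1)
w1 = Bv₀ = ((-10)·4 + 3·1 + 2·2; 3·4 + (-7)·1 + (-4)·2; 2·4 + (-4)·1 + 1·2) = (-33, -3, 6)
w2 = Bw1 = ((-10)·(-33) + 3·(-3) + 2·6; 3·(-33) + (-7)·(-3) + (-4)·6; 2·(-33) + (-4)·(-3) + 1·6) = (333, -102, -48)
Ratio: 333/-33 = -10.09091

-10.09091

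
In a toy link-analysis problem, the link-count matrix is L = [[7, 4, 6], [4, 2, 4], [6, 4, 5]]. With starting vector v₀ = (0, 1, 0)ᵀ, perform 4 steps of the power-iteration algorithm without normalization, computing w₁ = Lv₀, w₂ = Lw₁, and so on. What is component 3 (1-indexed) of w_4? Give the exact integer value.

11156

w1 = Lv₀ = (7·0 + 4·1 + 6·0; 4·0 + 2·1 + 4·0; 6·0 + 4·1 + 5·0) = (4, 2, 4)
w2 = Lw1 = (7·4 + 4·2 + 6·4; 4·4 + 2·2 + 4·4; 6·4 + 4·2 + 5·4) = (60, 36, 52)
w3 = Lw2 = (876, 520, 764)
w4 = Lw3 = (12796, 7600, 11156)
The requested component of w4 is 11156.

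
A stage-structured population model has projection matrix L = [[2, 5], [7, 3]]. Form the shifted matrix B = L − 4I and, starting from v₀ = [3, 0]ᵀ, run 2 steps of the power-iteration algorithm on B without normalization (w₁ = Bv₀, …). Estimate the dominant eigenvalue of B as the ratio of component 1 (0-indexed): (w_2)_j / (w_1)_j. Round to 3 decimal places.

μ ≈ -3.000

B = L − 4I has rows (-2, 5); (7, -1)
w1 = Bv₀ = ((-2)·3 + 5·0; 7·3 + (-1)·0) = (-6, 21)
w2 = Bw1 = ((-2)·(-6) + 5·21; 7·(-6) + (-1)·21) = (117, -63)
Ratio: -63/21 = -3.000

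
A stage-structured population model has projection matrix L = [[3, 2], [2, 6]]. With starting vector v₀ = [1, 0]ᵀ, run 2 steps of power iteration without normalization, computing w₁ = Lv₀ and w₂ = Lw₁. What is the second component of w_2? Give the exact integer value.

w1 = Lv₀ = (3·1 + 2·0; 2·1 + 6·0) = (3, 2)
w2 = Lw1 = (3·3 + 2·2; 2·3 + 6·2) = (13, 18)
The requested component of w2 is 18.

18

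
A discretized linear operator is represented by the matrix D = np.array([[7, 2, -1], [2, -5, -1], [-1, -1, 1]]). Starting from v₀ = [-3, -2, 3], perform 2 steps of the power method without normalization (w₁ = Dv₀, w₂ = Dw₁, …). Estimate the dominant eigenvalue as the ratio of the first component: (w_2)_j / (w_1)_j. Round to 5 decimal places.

7.21429

w1 = Dv₀ = (-28, 1, 8)
w2 = Dw1 = (-202, -69, 35)
Ratio at component: -202 / -28 = 7.21429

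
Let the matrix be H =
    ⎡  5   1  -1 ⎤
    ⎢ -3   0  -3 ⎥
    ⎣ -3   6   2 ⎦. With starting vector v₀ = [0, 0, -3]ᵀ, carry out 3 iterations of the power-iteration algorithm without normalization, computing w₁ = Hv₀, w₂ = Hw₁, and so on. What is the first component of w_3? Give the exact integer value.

126

w1 = Hv₀ = (5·0 + 1·0 + (-1)·(-3); (-3)·0 + 0·0 + (-3)·(-3); (-3)·0 + 6·0 + 2·(-3)) = (3, 9, -6)
w2 = Hw1 = (5·3 + 1·9 + (-1)·(-6); (-3)·3 + 0·9 + (-3)·(-6); (-3)·3 + 6·9 + 2·(-6)) = (30, 9, 33)
w3 = Hw2 = (126, -189, 30)
The requested component of w3 is 126.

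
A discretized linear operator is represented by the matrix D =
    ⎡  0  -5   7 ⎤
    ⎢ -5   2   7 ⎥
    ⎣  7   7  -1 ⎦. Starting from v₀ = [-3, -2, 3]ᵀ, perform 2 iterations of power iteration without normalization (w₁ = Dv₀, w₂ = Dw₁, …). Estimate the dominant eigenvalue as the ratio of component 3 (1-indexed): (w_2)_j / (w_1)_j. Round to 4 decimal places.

w1 = Dv₀ = (31, 32, -38)
w2 = Dw1 = (-426, -357, 479)
Ratio at component: 479 / -38 = -12.6053

-12.6053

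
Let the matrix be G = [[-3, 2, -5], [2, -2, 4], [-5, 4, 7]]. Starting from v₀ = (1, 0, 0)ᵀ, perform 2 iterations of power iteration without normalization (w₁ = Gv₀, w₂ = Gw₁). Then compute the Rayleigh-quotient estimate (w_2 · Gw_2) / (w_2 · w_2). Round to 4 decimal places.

w1 = Gv₀ = ((-3)·1 + 2·0 + (-5)·0; 2·1 + (-2)·0 + 4·0; (-5)·1 + 4·0 + 7·0) = (-3, 2, -5)
w2 = Gw1 = ((-3)·(-3) + 2·2 + (-5)·(-5); 2·(-3) + (-2)·2 + 4·(-5); (-5)·(-3) + 4·2 + 7·(-5)) = (38, -30, -12)
Gw2 = (-114, 88, -394)
w2·Gw2 = 38·(-114) + (-30)·88 + (-12)·(-394) = -2244; w2·w2 = 38·38 + (-30)·(-30) + (-12)·(-12) = 2488
λ ≈ -2244/2488 = -0.9019

-0.9019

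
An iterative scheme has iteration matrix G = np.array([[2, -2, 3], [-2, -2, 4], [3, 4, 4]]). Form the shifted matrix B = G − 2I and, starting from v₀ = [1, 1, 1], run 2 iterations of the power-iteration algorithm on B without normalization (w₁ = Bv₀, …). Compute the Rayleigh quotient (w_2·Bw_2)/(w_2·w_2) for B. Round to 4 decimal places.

B = G − 2I has rows (0, -2, 3); (-2, -4, 4); (3, 4, 2)
w1 = Bv₀ = (1, -2, 9)
w2 = Bw1 = (31, 42, 13)
Bw2 = (-45, -178, 287)
w2·Bw2 = -5140; w2·w2 = 2894; μ ≈ -5140/2894 = -1.7761

-1.7761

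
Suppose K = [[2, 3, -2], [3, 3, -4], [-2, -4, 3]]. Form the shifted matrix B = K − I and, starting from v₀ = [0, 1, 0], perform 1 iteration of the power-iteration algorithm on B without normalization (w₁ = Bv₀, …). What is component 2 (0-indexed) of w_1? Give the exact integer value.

-4

B = K − I has rows (1, 3, -2); (3, 2, -4); (-2, -4, 2)
w1 = Bv₀ = (3, 2, -4)
Requested component of w1: -4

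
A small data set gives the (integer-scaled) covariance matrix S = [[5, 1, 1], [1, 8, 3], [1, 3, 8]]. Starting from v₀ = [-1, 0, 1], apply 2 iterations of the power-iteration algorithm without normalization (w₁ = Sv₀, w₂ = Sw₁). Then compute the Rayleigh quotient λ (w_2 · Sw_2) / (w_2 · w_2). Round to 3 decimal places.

w1 = Sv₀ = (-4, 2, 7)
w2 = Sw1 = (-11, 33, 58)
Sw2 = (36, 427, 552)
w2·Sw2 = (-11)·36 + 33·427 + 58·552 = 45711; w2·w2 = (-11)·(-11) + 33·33 + 58·58 = 4574
λ ≈ 45711/4574 = 9.994

9.994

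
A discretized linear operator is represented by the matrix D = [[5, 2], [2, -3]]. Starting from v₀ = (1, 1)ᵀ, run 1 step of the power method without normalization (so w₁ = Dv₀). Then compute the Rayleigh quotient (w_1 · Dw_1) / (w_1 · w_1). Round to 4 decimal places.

λ ≈ 4.2800

w1 = Dv₀ = (7, -1)
Dw1 = (33, 17)
w1·Dw1 = 7·33 + (-1)·17 = 214; w1·w1 = 7·7 + (-1)·(-1) = 50
λ ≈ 214/50 = 4.2800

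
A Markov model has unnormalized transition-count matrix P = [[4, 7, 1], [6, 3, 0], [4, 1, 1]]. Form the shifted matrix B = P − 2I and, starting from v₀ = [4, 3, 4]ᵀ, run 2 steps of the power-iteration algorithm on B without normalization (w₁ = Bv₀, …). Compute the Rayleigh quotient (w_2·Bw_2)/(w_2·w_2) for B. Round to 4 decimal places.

8.2645

B = P − 2I has rows (2, 7, 1); (6, 1, 0); (4, 1, -1)
w1 = Bv₀ = (33, 27, 15)
w2 = Bw1 = (270, 225, 144)
Bw2 = (2259, 1845, 1161)
w2·Bw2 = 1192239; w2·w2 = 144261; μ ≈ 1192239/144261 = 8.2645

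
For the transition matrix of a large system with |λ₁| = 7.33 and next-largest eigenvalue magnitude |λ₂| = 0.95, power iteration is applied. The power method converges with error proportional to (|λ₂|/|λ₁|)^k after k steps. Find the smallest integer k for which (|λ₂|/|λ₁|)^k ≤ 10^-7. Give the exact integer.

|λ₂/λ₁| = 0.95/7.33 = 0.12960
Need k ≥ ln(10^-7) / ln(0.12960) = -16.1181 / -2.0433 ≈ 7.888
Smallest integer k satisfying the bound: 8

8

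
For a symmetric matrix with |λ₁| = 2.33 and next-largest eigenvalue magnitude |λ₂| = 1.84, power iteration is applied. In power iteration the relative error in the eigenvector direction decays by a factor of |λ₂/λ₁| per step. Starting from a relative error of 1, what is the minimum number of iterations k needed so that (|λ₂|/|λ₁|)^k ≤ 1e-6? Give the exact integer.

59

|λ₂/λ₁| = 1.84/2.33 = 0.78970
Need k ≥ ln(1e-6) / ln(0.78970) = -13.8155 / -0.2361 ≈ 58.515
Smallest integer k satisfying the bound: 59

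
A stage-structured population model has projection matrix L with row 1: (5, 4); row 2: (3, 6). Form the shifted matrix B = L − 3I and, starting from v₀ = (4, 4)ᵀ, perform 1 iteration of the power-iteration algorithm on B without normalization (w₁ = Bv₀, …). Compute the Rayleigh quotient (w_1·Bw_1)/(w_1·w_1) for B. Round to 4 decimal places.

B = L − 3I has rows (2, 4); (3, 3)
w1 = Bv₀ = (24, 24)
Bw1 = (144, 144)
w1·Bw1 = 6912; w1·w1 = 1152; μ ≈ 6912/1152 = 6.0000

μ ≈ 6.0000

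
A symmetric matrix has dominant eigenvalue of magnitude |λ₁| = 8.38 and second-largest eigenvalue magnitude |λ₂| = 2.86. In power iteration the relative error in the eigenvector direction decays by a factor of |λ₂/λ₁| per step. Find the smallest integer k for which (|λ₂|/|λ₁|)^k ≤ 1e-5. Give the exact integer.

|λ₂/λ₁| = 2.86/8.38 = 0.34129
Need k ≥ ln(1e-5) / ln(0.34129) = -11.5129 / -1.0750 ≈ 10.709
Smallest integer k satisfying the bound: 11

11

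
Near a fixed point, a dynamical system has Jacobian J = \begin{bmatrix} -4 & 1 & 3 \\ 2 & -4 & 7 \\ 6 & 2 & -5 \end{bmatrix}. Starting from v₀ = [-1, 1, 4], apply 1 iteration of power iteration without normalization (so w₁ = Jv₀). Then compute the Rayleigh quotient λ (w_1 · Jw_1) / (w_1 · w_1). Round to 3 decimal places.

w1 = Jv₀ = (17, 22, -24)
Jw1 = (-118, -222, 266)
w1·Jw1 = 17·(-118) + 22·(-222) + (-24)·266 = -13274; w1·w1 = 17·17 + 22·22 + (-24)·(-24) = 1349
λ ≈ -13274/1349 = -9.840

λ ≈ -9.840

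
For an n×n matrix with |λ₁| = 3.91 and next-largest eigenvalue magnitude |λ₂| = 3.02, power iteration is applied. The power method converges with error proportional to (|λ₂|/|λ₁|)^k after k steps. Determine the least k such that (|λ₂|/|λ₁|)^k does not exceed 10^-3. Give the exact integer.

|λ₂/λ₁| = 3.02/3.91 = 0.77238
Need k ≥ ln(10^-3) / ln(0.77238) = -6.9078 / -0.2583 ≈ 26.745
Smallest integer k satisfying the bound: 27

27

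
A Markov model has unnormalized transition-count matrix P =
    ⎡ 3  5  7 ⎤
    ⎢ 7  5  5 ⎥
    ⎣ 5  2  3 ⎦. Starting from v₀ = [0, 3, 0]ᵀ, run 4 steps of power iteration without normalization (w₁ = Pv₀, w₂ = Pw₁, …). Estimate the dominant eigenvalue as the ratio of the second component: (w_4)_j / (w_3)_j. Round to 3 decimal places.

λ ≈ 13.851

w1 = Pv₀ = (15, 15, 6)
w2 = Pw1 = (162, 210, 123)
w3 = Pw2 = (2397, 2799, 1599)
w4 = Pw3 = (32379, 38769, 22380)
Ratio at component: 38769 / 2799 = 13.851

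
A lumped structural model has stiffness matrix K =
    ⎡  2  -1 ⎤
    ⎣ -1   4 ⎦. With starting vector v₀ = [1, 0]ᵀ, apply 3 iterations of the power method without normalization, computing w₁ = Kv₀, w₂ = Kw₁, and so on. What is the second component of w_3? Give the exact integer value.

w1 = Kv₀ = (2·1 + (-1)·0; (-1)·1 + 4·0) = (2, -1)
w2 = Kw1 = (2·2 + (-1)·(-1); (-1)·2 + 4·(-1)) = (5, -6)
w3 = Kw2 = (16, -29)
The requested component of w3 is -29.

-29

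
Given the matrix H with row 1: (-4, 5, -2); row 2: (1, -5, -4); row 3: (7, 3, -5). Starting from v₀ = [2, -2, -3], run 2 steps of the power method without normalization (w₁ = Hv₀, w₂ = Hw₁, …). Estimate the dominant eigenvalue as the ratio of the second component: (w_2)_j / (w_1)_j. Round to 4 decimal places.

λ ≈ -9.3333

w1 = Hv₀ = ((-4)·2 + 5·(-2) + (-2)·(-3); 1·2 + (-5)·(-2) + (-4)·(-3); 7·2 + 3·(-2) + (-5)·(-3)) = (-12, 24, 23)
w2 = Hw1 = ((-4)·(-12) + 5·24 + (-2)·23; 1·(-12) + (-5)·24 + (-4)·23; 7·(-12) + 3·24 + (-5)·23) = (122, -224, -127)
Ratio at component: -224 / 24 = -9.3333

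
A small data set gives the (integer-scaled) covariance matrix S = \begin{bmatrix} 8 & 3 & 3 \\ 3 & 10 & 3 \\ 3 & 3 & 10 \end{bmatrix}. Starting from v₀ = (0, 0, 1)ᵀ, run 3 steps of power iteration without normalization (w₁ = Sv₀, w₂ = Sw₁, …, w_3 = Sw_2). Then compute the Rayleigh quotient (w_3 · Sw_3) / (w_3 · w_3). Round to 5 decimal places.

λ ≈ 15.32090

w1 = Sv₀ = (3, 3, 10)
w2 = Sw1 = (63, 69, 118)
w3 = Sw2 = (1065, 1233, 1576)
Sw3 = (16947, 20253, 22654)
w3·Sw3 = 1065·16947 + 1233·20253 + 1576·22654 = 78723208; w3·w3 = 1065·1065 + 1233·1233 + 1576·1576 = 5138290
λ ≈ 78723208/5138290 = 15.32090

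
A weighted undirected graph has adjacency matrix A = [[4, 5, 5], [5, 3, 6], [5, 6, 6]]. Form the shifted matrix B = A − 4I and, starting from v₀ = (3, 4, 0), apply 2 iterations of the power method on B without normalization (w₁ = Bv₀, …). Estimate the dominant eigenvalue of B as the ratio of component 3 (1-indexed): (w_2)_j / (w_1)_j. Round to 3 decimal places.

B = A − 4I has rows (0, 5, 5); (5, -1, 6); (5, 6, 2)
w1 = Bv₀ = (0·3 + 5·4 + 5·0; 5·3 + (-1)·4 + 6·0; 5·3 + 6·4 + 2·0) = (20, 11, 39)
w2 = Bw1 = (0·20 + 5·11 + 5·39; 5·20 + (-1)·11 + 6·39; 5·20 + 6·11 + 2·39) = (250, 323, 244)
Ratio: 244/39 = 6.256

6.256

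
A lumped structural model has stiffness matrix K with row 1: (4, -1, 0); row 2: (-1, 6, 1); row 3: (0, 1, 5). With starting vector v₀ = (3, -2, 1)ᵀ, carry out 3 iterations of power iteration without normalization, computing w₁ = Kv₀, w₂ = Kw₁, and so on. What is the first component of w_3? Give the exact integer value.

375

w1 = Kv₀ = (4·3 + (-1)·(-2) + 0·1; (-1)·3 + 6·(-2) + 1·1; 0·3 + 1·(-2) + 5·1) = (14, -14, 3)
w2 = Kw1 = (4·14 + (-1)·(-14) + 0·3; (-1)·14 + 6·(-14) + 1·3; 0·14 + 1·(-14) + 5·3) = (70, -95, 1)
w3 = Kw2 = (375, -639, -90)
The requested component of w3 is 375.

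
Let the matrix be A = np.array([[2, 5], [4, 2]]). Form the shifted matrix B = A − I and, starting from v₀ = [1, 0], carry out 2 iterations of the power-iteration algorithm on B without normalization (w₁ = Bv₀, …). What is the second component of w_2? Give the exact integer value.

B = A − I has rows (1, 5); (4, 1)
w1 = Bv₀ = (1, 4)
w2 = Bw1 = (21, 8)
Requested component of w2: 8

8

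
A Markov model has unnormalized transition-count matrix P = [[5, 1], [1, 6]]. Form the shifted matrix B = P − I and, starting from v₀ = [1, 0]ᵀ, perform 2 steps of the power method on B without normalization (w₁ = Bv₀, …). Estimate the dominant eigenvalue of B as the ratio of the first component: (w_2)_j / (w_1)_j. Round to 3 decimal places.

4.250

B = P − I has rows (4, 1); (1, 5)
w1 = Bv₀ = (4, 1)
w2 = Bw1 = (17, 9)
Ratio: 17/4 = 4.250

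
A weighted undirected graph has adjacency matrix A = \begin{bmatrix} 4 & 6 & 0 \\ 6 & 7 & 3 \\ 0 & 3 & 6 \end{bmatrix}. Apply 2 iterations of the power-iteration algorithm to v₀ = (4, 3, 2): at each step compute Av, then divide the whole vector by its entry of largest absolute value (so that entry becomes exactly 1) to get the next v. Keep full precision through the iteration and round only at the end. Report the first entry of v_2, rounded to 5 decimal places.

0.70833

Av0 = (34.000000, 51.000000, 21.000000); divide by 51.000000 → v1 = (0.666667, 1.000000, 0.411765)
Av1 = (8.666667, 12.235294, 5.470588); divide by 12.235294 → v2 = (0.708333, 1.000000, 0.447115)
Requested entry of v2: 442/624 = 0.70833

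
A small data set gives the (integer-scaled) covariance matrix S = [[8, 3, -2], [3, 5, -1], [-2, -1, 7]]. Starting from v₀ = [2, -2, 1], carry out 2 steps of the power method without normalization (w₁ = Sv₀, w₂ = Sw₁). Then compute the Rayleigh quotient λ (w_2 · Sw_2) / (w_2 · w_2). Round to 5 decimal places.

w1 = Sv₀ = (8·2 + 3·(-2) + (-2)·1; 3·2 + 5·(-2) + (-1)·1; (-2)·2 + (-1)·(-2) + 7·1) = (8, -5, 5)
w2 = Sw1 = (8·8 + 3·(-5) + (-2)·5; 3·8 + 5·(-5) + (-1)·5; (-2)·8 + (-1)·(-5) + 7·5) = (39, -6, 24)
Sw2 = (246, 63, 96)
w2·Sw2 = 39·246 + (-6)·63 + 24·96 = 11520; w2·w2 = 39·39 + (-6)·(-6) + 24·24 = 2133
λ ≈ 11520/2133 = 5.40084

5.40084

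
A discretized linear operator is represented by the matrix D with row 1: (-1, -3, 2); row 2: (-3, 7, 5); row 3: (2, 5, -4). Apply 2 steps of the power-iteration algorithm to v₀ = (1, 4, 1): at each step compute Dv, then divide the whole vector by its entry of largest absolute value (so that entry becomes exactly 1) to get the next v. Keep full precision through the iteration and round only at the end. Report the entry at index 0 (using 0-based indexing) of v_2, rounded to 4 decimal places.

-0.1291

Dv0 = (-11.00000, 30.00000, 18.00000); divide by 30.00000 → v1 = (-0.36667, 1.00000, 0.60000)
Dv1 = (-1.43333, 11.10000, 1.86667); divide by 11.10000 → v2 = (-0.12913, 1.00000, 0.16817)
Requested entry of v2: -43/333 = -0.1291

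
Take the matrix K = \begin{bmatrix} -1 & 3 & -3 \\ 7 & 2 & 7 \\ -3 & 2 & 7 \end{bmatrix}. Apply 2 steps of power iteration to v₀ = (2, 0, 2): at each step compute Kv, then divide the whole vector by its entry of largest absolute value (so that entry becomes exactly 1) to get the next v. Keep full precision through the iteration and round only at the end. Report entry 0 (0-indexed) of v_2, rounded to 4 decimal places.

0.5000

Kv0 = (-8.00000, 28.00000, 8.00000); divide by 28.00000 → v1 = (-0.28571, 1.00000, 0.28571)
Kv1 = (2.42857, 2.00000, 4.85714); divide by 4.85714 → v2 = (0.50000, 0.41176, 1.00000)
Requested entry of v2: 68/136 = 0.5000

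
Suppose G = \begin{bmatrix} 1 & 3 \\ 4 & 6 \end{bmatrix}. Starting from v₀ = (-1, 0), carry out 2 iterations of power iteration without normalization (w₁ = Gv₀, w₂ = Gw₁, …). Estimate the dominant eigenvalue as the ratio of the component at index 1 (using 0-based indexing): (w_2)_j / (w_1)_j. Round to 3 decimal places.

w1 = Gv₀ = (1·(-1) + 3·0; 4·(-1) + 6·0) = (-1, -4)
w2 = Gw1 = (1·(-1) + 3·(-4); 4·(-1) + 6·(-4)) = (-13, -28)
Ratio at component: -28 / -4 = 7.000

λ ≈ 7.000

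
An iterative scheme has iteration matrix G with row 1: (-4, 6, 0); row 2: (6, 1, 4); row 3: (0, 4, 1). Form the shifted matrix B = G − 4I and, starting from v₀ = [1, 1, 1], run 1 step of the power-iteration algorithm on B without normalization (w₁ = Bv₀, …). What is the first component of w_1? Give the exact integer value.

-2

B = G − 4I has rows (-8, 6, 0); (6, -3, 4); (0, 4, -3)
w1 = Bv₀ = (-2, 7, 1)
Requested component of w1: -2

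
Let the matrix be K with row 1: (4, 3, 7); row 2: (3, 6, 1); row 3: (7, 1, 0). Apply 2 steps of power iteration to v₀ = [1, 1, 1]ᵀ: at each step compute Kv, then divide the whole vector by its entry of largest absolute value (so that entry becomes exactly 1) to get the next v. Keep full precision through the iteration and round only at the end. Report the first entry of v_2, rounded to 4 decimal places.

Kv0 = (14.00000, 10.00000, 8.00000); divide by 14.00000 → v1 = (1.00000, 0.71429, 0.57143)
Kv1 = (10.14286, 7.85714, 7.71429); divide by 10.14286 → v2 = (1.00000, 0.77465, 0.76056)
Requested entry of v2: 142/142 = 1.0000

1.0000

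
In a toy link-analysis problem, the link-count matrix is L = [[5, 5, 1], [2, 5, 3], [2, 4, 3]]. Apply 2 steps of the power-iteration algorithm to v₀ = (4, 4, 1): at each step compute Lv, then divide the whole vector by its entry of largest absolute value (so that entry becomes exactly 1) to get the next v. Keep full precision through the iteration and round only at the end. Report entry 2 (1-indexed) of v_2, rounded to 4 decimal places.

0.8217

Lv0 = (41.00000, 31.00000, 27.00000); divide by 41.00000 → v1 = (1.00000, 0.75610, 0.65854)
Lv1 = (9.43902, 7.75610, 7.00000); divide by 9.43902 → v2 = (1.00000, 0.82171, 0.74160)
Requested entry of v2: 318/387 = 0.8217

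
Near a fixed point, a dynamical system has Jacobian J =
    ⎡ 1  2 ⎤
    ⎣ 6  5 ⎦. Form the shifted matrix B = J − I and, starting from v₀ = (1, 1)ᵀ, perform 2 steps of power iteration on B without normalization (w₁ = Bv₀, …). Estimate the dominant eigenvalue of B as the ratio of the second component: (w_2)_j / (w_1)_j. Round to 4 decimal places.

B = J − I has rows (0, 2); (6, 4)
w1 = Bv₀ = (0·1 + 2·1; 6·1 + 4·1) = (2, 10)
w2 = Bw1 = (0·2 + 2·10; 6·2 + 4·10) = (20, 52)
Ratio: 52/10 = 5.2000

μ ≈ 5.2000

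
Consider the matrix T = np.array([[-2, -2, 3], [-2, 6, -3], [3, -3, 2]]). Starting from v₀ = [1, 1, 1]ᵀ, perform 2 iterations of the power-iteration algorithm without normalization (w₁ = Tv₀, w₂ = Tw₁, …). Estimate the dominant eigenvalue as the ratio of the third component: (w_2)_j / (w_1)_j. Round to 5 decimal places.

w1 = Tv₀ = ((-2)·1 + (-2)·1 + 3·1; (-2)·1 + 6·1 + (-3)·1; 3·1 + (-3)·1 + 2·1) = (-1, 1, 2)
w2 = Tw1 = ((-2)·(-1) + (-2)·1 + 3·2; (-2)·(-1) + 6·1 + (-3)·2; 3·(-1) + (-3)·1 + 2·2) = (6, 2, -2)
Ratio at component: -2 / 2 = -1.00000

λ ≈ -1.00000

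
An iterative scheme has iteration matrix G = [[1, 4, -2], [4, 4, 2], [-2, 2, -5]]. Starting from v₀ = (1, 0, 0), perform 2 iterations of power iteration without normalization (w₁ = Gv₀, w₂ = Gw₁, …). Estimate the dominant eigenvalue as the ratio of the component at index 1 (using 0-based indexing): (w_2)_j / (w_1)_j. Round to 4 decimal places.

w1 = Gv₀ = (1·1 + 4·0 + (-2)·0; 4·1 + 4·0 + 2·0; (-2)·1 + 2·0 + (-5)·0) = (1, 4, -2)
w2 = Gw1 = (1·1 + 4·4 + (-2)·(-2); 4·1 + 4·4 + 2·(-2); (-2)·1 + 2·4 + (-5)·(-2)) = (21, 16, 16)
Ratio at component: 16 / 4 = 4.0000

4.0000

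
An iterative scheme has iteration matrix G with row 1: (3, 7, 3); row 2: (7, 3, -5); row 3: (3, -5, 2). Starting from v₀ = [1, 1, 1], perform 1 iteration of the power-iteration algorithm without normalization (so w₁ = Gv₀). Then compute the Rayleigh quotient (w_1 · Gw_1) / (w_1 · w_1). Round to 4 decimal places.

7.6907

w1 = Gv₀ = (13, 5, 0)
Gw1 = (74, 106, 14)
w1·Gw1 = 13·74 + 5·106 + 0·14 = 1492; w1·w1 = 13·13 + 5·5 + 0·0 = 194
λ ≈ 1492/194 = 7.6907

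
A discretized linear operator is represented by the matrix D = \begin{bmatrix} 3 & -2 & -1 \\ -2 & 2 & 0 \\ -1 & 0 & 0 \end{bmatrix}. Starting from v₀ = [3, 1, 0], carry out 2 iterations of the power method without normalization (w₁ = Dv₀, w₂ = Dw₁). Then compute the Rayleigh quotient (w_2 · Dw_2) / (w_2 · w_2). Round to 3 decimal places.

w1 = Dv₀ = (7, -4, -3)
w2 = Dw1 = (32, -22, -7)
Dw2 = (147, -108, -32)
w2·Dw2 = 32·147 + (-22)·(-108) + (-7)·(-32) = 7304; w2·w2 = 32·32 + (-22)·(-22) + (-7)·(-7) = 1557
λ ≈ 7304/1557 = 4.691

λ ≈ 4.691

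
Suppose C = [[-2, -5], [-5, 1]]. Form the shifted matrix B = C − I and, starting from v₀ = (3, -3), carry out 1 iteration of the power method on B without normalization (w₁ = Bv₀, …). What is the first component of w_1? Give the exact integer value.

B = C − I has rows (-3, -5); (-5, 0)
w1 = Bv₀ = (6, -15)
Requested component of w1: 6

6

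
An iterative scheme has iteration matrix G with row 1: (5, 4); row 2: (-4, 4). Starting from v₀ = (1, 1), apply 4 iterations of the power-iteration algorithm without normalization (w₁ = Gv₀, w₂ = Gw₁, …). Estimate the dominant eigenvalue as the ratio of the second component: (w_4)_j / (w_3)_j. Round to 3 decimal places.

λ ≈ 5.000

w1 = Gv₀ = (9, 0)
w2 = Gw1 = (45, -36)
w3 = Gw2 = (81, -324)
w4 = Gw3 = (-891, -1620)
Ratio at component: -1620 / -324 = 5.000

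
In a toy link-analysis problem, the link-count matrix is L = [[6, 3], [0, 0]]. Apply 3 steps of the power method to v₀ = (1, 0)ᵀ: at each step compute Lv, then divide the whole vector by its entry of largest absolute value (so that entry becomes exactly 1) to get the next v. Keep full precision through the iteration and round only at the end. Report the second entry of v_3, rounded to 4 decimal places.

Lv0 = (6.00000, 0.00000); divide by 6.00000 → v1 = (1.00000, 0.00000)
Lv1 = (6.00000, 0.00000); divide by 6.00000 → v2 = (1.00000, 0.00000)
Lv2 = (6.00000, 0.00000); divide by 6.00000 → v3 = (1.00000, 0.00000)
Requested entry of v3: 0/216 = 0.0000

0.0000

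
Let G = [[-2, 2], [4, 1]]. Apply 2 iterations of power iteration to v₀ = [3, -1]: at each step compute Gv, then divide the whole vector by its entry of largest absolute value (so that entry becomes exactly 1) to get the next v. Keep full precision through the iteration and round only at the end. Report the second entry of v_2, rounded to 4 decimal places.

Gv0 = (-8.00000, 11.00000); divide by 11.00000 → v1 = (-0.72727, 1.00000)
Gv1 = (3.45455, -1.90909); divide by 3.45455 → v2 = (1.00000, -0.55263)
Requested entry of v2: -21/38 = -0.5526

-0.5526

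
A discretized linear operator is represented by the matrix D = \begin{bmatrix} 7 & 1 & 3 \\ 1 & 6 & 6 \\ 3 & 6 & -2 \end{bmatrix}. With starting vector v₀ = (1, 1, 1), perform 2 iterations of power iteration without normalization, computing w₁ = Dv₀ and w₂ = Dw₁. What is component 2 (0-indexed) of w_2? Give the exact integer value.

97

w1 = Dv₀ = (11, 13, 7)
w2 = Dw1 = (111, 131, 97)
The requested component of w2 is 97.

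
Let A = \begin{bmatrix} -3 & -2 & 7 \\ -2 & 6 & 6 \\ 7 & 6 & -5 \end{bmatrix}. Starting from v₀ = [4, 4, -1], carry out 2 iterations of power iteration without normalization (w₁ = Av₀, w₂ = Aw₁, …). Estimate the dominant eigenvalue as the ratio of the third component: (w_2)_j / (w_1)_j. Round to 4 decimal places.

w1 = Av₀ = ((-3)·4 + (-2)·4 + 7·(-1); (-2)·4 + 6·4 + 6·(-1); 7·4 + 6·4 + (-5)·(-1)) = (-27, 10, 57)
w2 = Aw1 = ((-3)·(-27) + (-2)·10 + 7·57; (-2)·(-27) + 6·10 + 6·57; 7·(-27) + 6·10 + (-5)·57) = (460, 456, -414)
Ratio at component: -414 / 57 = -7.2632

λ ≈ -7.2632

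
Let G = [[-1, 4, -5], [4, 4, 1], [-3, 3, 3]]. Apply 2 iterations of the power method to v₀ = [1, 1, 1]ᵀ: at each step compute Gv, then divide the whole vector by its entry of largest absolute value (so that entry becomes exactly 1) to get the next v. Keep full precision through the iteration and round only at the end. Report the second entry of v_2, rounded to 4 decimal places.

0.7381

Gv0 = (-2.00000, 9.00000, 3.00000); divide by 9.00000 → v1 = (-0.22222, 1.00000, 0.33333)
Gv1 = (2.55556, 3.44444, 4.66667); divide by 4.66667 → v2 = (0.54762, 0.73810, 1.00000)
Requested entry of v2: 31/42 = 0.7381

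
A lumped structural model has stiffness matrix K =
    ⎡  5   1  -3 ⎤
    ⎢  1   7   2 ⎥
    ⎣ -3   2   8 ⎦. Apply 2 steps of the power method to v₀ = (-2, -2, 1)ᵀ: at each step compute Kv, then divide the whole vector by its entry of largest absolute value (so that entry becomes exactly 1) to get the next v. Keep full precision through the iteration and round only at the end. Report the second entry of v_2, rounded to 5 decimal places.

0.78151

Kv0 = (-15.000000, -14.000000, 10.000000); divide by -15.000000 → v1 = (1.000000, 0.933333, -0.666667)
Kv1 = (7.933333, 6.200000, -6.466667); divide by 7.933333 → v2 = (1.000000, 0.781513, -0.815126)
Requested entry of v2: -93/-119 = 0.78151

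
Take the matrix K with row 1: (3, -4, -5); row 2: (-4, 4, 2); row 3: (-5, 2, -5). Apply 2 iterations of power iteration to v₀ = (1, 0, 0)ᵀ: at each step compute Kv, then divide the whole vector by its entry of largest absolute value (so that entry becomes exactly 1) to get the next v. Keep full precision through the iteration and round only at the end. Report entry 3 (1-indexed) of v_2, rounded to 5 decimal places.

Kv0 = (3.000000, -4.000000, -5.000000); divide by -5.000000 → v1 = (-0.600000, 0.800000, 1.000000)
Kv1 = (-10.000000, 7.600000, -0.400000); divide by -10.000000 → v2 = (1.000000, -0.760000, 0.040000)
Requested entry of v2: 2/50 = 0.04000

0.04000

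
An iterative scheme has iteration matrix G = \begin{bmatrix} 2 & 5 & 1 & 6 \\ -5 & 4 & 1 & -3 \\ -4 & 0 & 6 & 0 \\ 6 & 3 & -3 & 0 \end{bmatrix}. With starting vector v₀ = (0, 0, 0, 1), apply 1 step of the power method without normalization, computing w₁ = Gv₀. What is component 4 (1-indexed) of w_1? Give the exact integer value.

0

w1 = Gv₀ = (2·0 + 5·0 + 1·0 + 6·1; (-5)·0 + 4·0 + 1·0 + (-3)·1; (-4)·0 + 0·0 + 6·0 + 0·1; 6·0 + 3·0 + (-3)·0 + 0·1) = (6, -3, 0, 0)
The requested component of w1 is 0.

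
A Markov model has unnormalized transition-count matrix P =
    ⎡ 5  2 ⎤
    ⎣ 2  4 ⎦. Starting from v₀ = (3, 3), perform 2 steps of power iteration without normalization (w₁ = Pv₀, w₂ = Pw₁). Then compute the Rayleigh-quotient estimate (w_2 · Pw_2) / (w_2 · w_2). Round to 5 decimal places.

w1 = Pv₀ = (5·3 + 2·3; 2·3 + 4·3) = (21, 18)
w2 = Pw1 = (5·21 + 2·18; 2·21 + 4·18) = (141, 114)
Pw2 = (933, 738)
w2·Pw2 = 141·933 + 114·738 = 215685; w2·w2 = 141·141 + 114·114 = 32877
λ ≈ 215685/32877 = 6.56036

λ ≈ 6.56036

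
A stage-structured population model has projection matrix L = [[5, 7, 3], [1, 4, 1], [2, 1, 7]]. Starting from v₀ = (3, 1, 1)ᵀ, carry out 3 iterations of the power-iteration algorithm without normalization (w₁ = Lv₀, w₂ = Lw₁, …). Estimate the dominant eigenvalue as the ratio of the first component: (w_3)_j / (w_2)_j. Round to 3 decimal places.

9.327

w1 = Lv₀ = (5·3 + 7·1 + 3·1; 1·3 + 4·1 + 1·1; 2·3 + 1·1 + 7·1) = (25, 8, 14)
w2 = Lw1 = (5·25 + 7·8 + 3·14; 1·25 + 4·8 + 1·14; 2·25 + 1·8 + 7·14) = (223, 71, 156)
w3 = Lw2 = (2080, 663, 1609)
Ratio at component: 2080 / 223 = 9.327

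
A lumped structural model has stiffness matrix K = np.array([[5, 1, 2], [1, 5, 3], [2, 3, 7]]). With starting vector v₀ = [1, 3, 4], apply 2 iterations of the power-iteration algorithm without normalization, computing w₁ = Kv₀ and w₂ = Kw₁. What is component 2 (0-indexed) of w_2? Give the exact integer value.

389

w1 = Kv₀ = (16, 28, 39)
w2 = Kw1 = (186, 273, 389)
The requested component of w2 is 389.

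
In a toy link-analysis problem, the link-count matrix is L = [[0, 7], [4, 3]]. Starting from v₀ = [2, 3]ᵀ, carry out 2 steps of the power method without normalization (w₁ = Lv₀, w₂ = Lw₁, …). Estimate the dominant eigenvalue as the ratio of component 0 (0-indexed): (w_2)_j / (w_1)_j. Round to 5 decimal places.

5.66667

w1 = Lv₀ = (0·2 + 7·3; 4·2 + 3·3) = (21, 17)
w2 = Lw1 = (0·21 + 7·17; 4·21 + 3·17) = (119, 135)
Ratio at component: 119 / 21 = 5.66667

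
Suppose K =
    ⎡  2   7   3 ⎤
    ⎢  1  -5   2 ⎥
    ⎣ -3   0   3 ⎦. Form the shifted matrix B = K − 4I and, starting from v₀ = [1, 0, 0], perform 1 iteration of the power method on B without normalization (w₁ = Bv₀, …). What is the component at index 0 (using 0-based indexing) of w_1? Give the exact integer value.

-2

B = K − 4I has rows (-2, 7, 3); (1, -9, 2); (-3, 0, -1)
w1 = Bv₀ = ((-2)·1 + 7·0 + 3·0; 1·1 + (-9)·0 + 2·0; (-3)·1 + 0·0 + (-1)·0) = (-2, 1, -3)
Requested component of w1: -2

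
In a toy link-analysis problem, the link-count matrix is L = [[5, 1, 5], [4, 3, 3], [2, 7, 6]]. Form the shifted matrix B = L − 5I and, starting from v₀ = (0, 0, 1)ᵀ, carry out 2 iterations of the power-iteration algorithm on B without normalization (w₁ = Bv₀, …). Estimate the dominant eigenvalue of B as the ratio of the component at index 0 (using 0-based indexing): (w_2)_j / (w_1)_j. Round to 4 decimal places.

B = L − 5I has rows (0, 1, 5); (4, -2, 3); (2, 7, 1)
w1 = Bv₀ = (0·0 + 1·0 + 5·1; 4·0 + (-2)·0 + 3·1; 2·0 + 7·0 + 1·1) = (5, 3, 1)
w2 = Bw1 = (0·5 + 1·3 + 5·1; 4·5 + (-2)·3 + 3·1; 2·5 + 7·3 + 1·1) = (8, 17, 32)
Ratio: 8/5 = 1.6000

1.6000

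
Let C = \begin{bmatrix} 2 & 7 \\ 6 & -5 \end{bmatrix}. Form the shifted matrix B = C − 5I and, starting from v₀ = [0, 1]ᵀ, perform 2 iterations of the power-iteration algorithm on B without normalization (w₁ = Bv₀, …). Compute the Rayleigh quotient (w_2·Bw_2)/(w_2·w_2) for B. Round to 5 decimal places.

B = C − 5I has rows (-3, 7); (6, -10)
w1 = Bv₀ = ((-3)·0 + 7·1; 6·0 + (-10)·1) = (7, -10)
w2 = Bw1 = ((-3)·7 + 7·(-10); 6·7 + (-10)·(-10)) = (-91, 142)
Bw2 = (1267, -1966)
w2·Bw2 = -394469; w2·w2 = 28445; μ ≈ -394469/28445 = -13.86778

μ ≈ -13.86778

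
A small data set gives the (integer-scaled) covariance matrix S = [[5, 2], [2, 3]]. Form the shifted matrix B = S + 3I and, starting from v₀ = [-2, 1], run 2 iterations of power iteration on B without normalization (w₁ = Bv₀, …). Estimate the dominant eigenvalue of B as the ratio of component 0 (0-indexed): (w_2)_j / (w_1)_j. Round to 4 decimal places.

7.7143

B = S + 3I has rows (8, 2); (2, 6)
w1 = Bv₀ = (8·(-2) + 2·1; 2·(-2) + 6·1) = (-14, 2)
w2 = Bw1 = (8·(-14) + 2·2; 2·(-14) + 6·2) = (-108, -16)
Ratio: -108/-14 = 7.7143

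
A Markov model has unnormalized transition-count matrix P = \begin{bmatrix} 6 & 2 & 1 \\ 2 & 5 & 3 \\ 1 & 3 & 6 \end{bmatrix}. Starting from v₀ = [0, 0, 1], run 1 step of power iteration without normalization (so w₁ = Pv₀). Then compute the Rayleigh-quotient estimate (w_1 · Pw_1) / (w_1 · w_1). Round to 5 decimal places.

w1 = Pv₀ = (6·0 + 2·0 + 1·1; 2·0 + 5·0 + 3·1; 1·0 + 3·0 + 6·1) = (1, 3, 6)
Pw1 = (18, 35, 46)
w1·Pw1 = 1·18 + 3·35 + 6·46 = 399; w1·w1 = 1·1 + 3·3 + 6·6 = 46
λ ≈ 399/46 = 8.67391

8.67391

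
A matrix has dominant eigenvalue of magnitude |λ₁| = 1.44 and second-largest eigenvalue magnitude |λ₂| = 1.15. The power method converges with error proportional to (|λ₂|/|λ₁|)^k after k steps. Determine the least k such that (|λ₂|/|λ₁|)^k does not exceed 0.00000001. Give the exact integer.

|λ₂/λ₁| = 1.15/1.44 = 0.79861
Need k ≥ ln(0.00000001) / ln(0.79861) = -18.4207 / -0.2249 ≈ 81.913
Smallest integer k satisfying the bound: 82

82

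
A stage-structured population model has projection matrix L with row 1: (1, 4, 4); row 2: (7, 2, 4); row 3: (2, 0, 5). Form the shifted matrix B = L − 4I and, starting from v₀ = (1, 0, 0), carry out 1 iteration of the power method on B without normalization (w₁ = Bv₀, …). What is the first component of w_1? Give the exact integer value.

B = L − 4I has rows (-3, 4, 4); (7, -2, 4); (2, 0, 1)
w1 = Bv₀ = ((-3)·1 + 4·0 + 4·0; 7·1 + (-2)·0 + 4·0; 2·1 + 0·0 + 1·0) = (-3, 7, 2)
Requested component of w1: -3

-3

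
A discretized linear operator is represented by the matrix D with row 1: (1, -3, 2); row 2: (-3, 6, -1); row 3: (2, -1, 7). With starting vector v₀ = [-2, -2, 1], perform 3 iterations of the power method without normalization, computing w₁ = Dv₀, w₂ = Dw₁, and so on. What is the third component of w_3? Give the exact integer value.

w1 = Dv₀ = (6, -7, 5)
w2 = Dw1 = (37, -65, 54)
w3 = Dw2 = (340, -555, 517)
The requested component of w3 is 517.

517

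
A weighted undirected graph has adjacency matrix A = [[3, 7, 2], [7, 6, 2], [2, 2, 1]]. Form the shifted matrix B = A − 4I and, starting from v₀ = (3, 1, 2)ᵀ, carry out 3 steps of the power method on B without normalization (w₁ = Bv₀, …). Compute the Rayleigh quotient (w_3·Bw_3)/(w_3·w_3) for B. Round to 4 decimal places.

B = A − 4I has rows (-1, 7, 2); (7, 2, 2); (2, 2, -3)
w1 = Bv₀ = ((-1)·3 + 7·1 + 2·2; 7·3 + 2·1 + 2·2; 2·3 + 2·1 + (-3)·2) = (8, 27, 2)
w2 = Bw1 = ((-1)·8 + 7·27 + 2·2; 7·8 + 2·27 + 2·2; 2·8 + 2·27 + (-3)·2) = (185, 114, 64)
w3 = Bw2 = (741, 1651, 406)
Bw3 = (11628, 9301, 3566)
w3·Bw3 = 25420095; w3·w3 = 3439718; μ ≈ 25420095/3439718 = 7.3902

7.3902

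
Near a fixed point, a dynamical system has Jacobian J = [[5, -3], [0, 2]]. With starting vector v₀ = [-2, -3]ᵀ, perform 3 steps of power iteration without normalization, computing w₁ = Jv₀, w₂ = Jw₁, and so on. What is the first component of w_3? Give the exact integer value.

101

w1 = Jv₀ = (5·(-2) + (-3)·(-3); 0·(-2) + 2·(-3)) = (-1, -6)
w2 = Jw1 = (5·(-1) + (-3)·(-6); 0·(-1) + 2·(-6)) = (13, -12)
w3 = Jw2 = (101, -24)
The requested component of w3 is 101.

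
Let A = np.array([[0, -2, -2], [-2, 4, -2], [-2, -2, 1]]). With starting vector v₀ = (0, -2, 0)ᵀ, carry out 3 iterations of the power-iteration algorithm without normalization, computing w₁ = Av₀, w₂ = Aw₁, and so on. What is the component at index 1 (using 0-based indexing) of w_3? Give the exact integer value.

w1 = Av₀ = (0·0 + (-2)·(-2) + (-2)·0; (-2)·0 + 4·(-2) + (-2)·0; (-2)·0 + (-2)·(-2) + 1·0) = (4, -8, 4)
w2 = Aw1 = (0·4 + (-2)·(-8) + (-2)·4; (-2)·4 + 4·(-8) + (-2)·4; (-2)·4 + (-2)·(-8) + 1·4) = (8, -48, 12)
w3 = Aw2 = (72, -232, 92)
The requested component of w3 is -232.

-232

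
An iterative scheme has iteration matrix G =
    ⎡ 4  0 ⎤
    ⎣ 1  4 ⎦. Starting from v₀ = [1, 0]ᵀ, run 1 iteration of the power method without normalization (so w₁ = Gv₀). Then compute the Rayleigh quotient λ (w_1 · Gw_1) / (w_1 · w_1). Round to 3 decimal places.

w1 = Gv₀ = (4·1 + 0·0; 1·1 + 4·0) = (4, 1)
Gw1 = (16, 8)
w1·Gw1 = 4·16 + 1·8 = 72; w1·w1 = 4·4 + 1·1 = 17
λ ≈ 72/17 = 4.235

λ ≈ 4.235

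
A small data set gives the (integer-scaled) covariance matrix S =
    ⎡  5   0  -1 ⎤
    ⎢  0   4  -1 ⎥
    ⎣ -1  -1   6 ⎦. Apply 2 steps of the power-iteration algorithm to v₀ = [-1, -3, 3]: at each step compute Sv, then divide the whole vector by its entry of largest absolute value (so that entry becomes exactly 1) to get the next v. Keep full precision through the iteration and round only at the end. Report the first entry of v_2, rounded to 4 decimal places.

Sv0 = (-8.00000, -15.00000, 22.00000); divide by 22.00000 → v1 = (-0.36364, -0.68182, 1.00000)
Sv1 = (-2.81818, -3.72727, 7.04545); divide by 7.04545 → v2 = (-0.40000, -0.52903, 1.00000)
Requested entry of v2: -62/155 = -0.4000

-0.4000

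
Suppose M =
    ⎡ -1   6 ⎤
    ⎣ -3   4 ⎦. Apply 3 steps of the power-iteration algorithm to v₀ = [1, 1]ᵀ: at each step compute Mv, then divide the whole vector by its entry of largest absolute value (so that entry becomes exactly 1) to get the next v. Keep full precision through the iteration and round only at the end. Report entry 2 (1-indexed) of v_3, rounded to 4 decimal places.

0.7015

Mv0 = (5.00000, 1.00000); divide by 5.00000 → v1 = (1.00000, 0.20000)
Mv1 = (0.20000, -2.20000); divide by -2.20000 → v2 = (-0.09091, 1.00000)
Mv2 = (6.09091, 4.27273); divide by 6.09091 → v3 = (1.00000, 0.70149)
Requested entry of v3: -47/-67 = 0.7015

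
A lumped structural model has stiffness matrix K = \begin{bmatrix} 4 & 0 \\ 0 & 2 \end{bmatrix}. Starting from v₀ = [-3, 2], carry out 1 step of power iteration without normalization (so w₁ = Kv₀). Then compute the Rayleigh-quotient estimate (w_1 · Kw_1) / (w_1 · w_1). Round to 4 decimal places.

w1 = Kv₀ = (-12, 4)
Kw1 = (-48, 8)
w1·Kw1 = (-12)·(-48) + 4·8 = 608; w1·w1 = (-12)·(-12) + 4·4 = 160
λ ≈ 608/160 = 3.8000

λ ≈ 3.8000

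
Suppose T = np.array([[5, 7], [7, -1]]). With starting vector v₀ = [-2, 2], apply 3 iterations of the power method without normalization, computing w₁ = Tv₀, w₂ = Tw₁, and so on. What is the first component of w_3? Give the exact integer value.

-152

w1 = Tv₀ = (4, -16)
w2 = Tw1 = (-92, 44)
w3 = Tw2 = (-152, -688)
The requested component of w3 is -152.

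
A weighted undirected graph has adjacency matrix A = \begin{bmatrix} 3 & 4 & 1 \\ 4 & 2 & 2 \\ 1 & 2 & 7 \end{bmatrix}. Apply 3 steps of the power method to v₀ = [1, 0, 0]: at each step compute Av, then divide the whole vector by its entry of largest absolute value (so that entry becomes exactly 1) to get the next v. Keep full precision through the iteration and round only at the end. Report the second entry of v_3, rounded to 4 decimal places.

0.9388

Av0 = (3.00000, 4.00000, 1.00000); divide by 4.00000 → v1 = (0.75000, 1.00000, 0.25000)
Av1 = (6.50000, 5.50000, 4.50000); divide by 6.50000 → v2 = (1.00000, 0.84615, 0.69231)
Av2 = (7.07692, 7.07692, 7.53846); divide by 7.53846 → v3 = (0.93878, 0.93878, 1.00000)
Requested entry of v3: 184/196 = 0.9388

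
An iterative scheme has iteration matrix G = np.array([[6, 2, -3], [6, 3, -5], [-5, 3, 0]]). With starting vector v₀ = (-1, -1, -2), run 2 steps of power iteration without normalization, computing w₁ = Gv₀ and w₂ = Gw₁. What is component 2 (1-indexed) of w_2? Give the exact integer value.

w1 = Gv₀ = (-2, 1, 2)
w2 = Gw1 = (-16, -19, 13)
The requested component of w2 is -19.

-19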